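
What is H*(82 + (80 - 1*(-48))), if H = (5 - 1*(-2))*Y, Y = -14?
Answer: -20580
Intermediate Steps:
H = -98 (H = (5 - 1*(-2))*(-14) = (5 + 2)*(-14) = 7*(-14) = -98)
H*(82 + (80 - 1*(-48))) = -98*(82 + (80 - 1*(-48))) = -98*(82 + (80 + 48)) = -98*(82 + 128) = -98*210 = -20580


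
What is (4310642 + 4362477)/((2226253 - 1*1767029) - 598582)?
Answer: -8673119/139358 ≈ -62.236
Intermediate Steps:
(4310642 + 4362477)/((2226253 - 1*1767029) - 598582) = 8673119/((2226253 - 1767029) - 598582) = 8673119/(459224 - 598582) = 8673119/(-139358) = 8673119*(-1/139358) = -8673119/139358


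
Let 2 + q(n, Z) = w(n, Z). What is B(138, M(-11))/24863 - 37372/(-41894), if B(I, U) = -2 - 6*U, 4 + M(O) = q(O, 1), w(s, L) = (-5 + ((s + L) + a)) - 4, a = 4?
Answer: 467187446/520805261 ≈ 0.89705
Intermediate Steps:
w(s, L) = -5 + L + s (w(s, L) = (-5 + ((s + L) + 4)) - 4 = (-5 + ((L + s) + 4)) - 4 = (-5 + (4 + L + s)) - 4 = (-1 + L + s) - 4 = -5 + L + s)
q(n, Z) = -7 + Z + n (q(n, Z) = -2 + (-5 + Z + n) = -7 + Z + n)
M(O) = -10 + O (M(O) = -4 + (-7 + 1 + O) = -4 + (-6 + O) = -10 + O)
B(138, M(-11))/24863 - 37372/(-41894) = (-2 - 6*(-10 - 11))/24863 - 37372/(-41894) = (-2 - 6*(-21))*(1/24863) - 37372*(-1/41894) = (-2 + 126)*(1/24863) + 18686/20947 = 124*(1/24863) + 18686/20947 = 124/24863 + 18686/20947 = 467187446/520805261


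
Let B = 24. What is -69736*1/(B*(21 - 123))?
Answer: 8717/306 ≈ 28.487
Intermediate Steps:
-69736*1/(B*(21 - 123)) = -69736*1/(24*(21 - 123)) = -69736/(24*(-102)) = -69736/(-2448) = -69736*(-1/2448) = 8717/306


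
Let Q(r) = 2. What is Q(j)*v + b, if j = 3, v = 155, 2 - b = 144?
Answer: 168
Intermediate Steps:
b = -142 (b = 2 - 1*144 = 2 - 144 = -142)
Q(j)*v + b = 2*155 - 142 = 310 - 142 = 168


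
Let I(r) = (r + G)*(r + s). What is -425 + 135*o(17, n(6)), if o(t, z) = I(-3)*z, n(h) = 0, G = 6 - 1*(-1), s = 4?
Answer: -425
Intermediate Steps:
G = 7 (G = 6 + 1 = 7)
I(r) = (4 + r)*(7 + r) (I(r) = (r + 7)*(r + 4) = (7 + r)*(4 + r) = (4 + r)*(7 + r))
o(t, z) = 4*z (o(t, z) = (28 + (-3)² + 11*(-3))*z = (28 + 9 - 33)*z = 4*z)
-425 + 135*o(17, n(6)) = -425 + 135*(4*0) = -425 + 135*0 = -425 + 0 = -425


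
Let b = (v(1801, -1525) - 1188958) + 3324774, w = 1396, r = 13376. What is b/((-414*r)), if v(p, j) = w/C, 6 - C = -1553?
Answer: -832434635/2158304544 ≈ -0.38569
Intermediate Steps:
C = 1559 (C = 6 - 1*(-1553) = 6 + 1553 = 1559)
v(p, j) = 1396/1559
b = 3329738540/1559 (b = (1396/1559 - 1188958) + 3324774 = -1853584126/1559 + 3324774 = 3329738540/1559 ≈ 2.1358e+6)
b/((-414*r)) = 3329738540/(1559*((-414*13376))) = (3329738540/1559)/(-5537664) = (3329738540/1559)*(-1/5537664) = -832434635/2158304544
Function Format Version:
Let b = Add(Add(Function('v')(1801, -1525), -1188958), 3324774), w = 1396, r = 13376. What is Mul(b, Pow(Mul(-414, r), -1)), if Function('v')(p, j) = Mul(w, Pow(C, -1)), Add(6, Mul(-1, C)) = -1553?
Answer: Rational(-832434635, 2158304544) ≈ -0.38569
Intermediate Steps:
C = 1559 (C = Add(6, Mul(-1, -1553)) = Add(6, 1553) = 1559)
Function('v')(p, j) = Rational(1396, 1559) (Function('v')(p, j) = Mul(1396, Pow(1559, -1)) = Mul(1396, Rational(1, 1559)) = Rational(1396, 1559))
b = Rational(3329738540, 1559) (b = Add(Add(Rational(1396, 1559), -1188958), 3324774) = Add(Rational(-1853584126, 1559), 3324774) = Rational(3329738540, 1559) ≈ 2.1358e+6)
Mul(b, Pow(Mul(-414, r), -1)) = Mul(Rational(3329738540, 1559), Pow(Mul(-414, 13376), -1)) = Mul(Rational(3329738540, 1559), Pow(-5537664, -1)) = Mul(Rational(3329738540, 1559), Rational(-1, 5537664)) = Rational(-832434635, 2158304544)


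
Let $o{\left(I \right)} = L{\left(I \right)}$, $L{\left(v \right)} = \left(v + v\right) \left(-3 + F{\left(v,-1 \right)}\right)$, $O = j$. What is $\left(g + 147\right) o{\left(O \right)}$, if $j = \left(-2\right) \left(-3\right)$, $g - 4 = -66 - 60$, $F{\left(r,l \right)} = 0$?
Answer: $-900$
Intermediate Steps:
$g = -122$ ($g = 4 - 126 = -122$)
$j = 6$
$O = 6$
$L{\left(v \right)} = - 6 v$ ($L{\left(v \right)} = \left(v + v\right) \left(-3 + 0\right) = 2 v \left(-3\right) = - 6 v$)
$o{\left(I \right)} = - 6 I$
$\left(g + 147\right) o{\left(O \right)} = \left(-122 + 147\right) \left(\left(-6\right) 6\right) = 25 \left(-36\right) = -900$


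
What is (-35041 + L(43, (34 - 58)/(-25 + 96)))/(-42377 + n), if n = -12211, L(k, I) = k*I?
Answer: 2488943/3875748 ≈ 0.64218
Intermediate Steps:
L(k, I) = I*k
(-35041 + L(43, (34 - 58)/(-25 + 96)))/(-42377 + n) = (-35041 + ((34 - 58)/(-25 + 96))*43)/(-42377 - 12211) = (-35041 - 24/71*43)/(-54588) = (-35041 - 24*1/71*43)*(-1/54588) = (-35041 - 24/71*43)*(-1/54588) = (-35041 - 1032/71)*(-1/54588) = -2488943/71*(-1/54588) = 2488943/3875748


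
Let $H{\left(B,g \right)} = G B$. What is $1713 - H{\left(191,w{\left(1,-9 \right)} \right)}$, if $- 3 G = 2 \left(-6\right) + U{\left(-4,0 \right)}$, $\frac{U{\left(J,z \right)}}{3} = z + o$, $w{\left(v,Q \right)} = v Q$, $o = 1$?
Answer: $1140$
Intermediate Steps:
$w{\left(v,Q \right)} = Q v$
$U{\left(J,z \right)} = 3 + 3 z$ ($U{\left(J,z \right)} = 3 \left(z + 1\right) = 3 \left(1 + z\right) = 3 + 3 z$)
$G = 3$ ($G = - \frac{2 \left(-6\right) + \left(3 + 3 \cdot 0\right)}{3} = - \frac{-12 + \left(3 + 0\right)}{3} = - \frac{-12 + 3}{3} = \left(- \frac{1}{3}\right) \left(-9\right) = 3$)
$H{\left(B,g \right)} = 3 B$
$1713 - H{\left(191,w{\left(1,-9 \right)} \right)} = 1713 - 3 \cdot 191 = 1713 - 573 = 1140$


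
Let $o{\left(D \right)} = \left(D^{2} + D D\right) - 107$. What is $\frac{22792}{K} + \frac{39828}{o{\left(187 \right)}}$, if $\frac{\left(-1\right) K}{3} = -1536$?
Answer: $\frac{24654383}{4469184} \approx 5.5165$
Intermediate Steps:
$K = 4608$ ($K = \left(-3\right) \left(-1536\right) = 4608$)
$o{\left(D \right)} = -107 + 2 D^{2}$ ($o{\left(D \right)} = \left(D^{2} + D^{2}\right) - 107 = 2 D^{2} - 107 = -107 + 2 D^{2}$)
$\frac{22792}{K} + \frac{39828}{o{\left(187 \right)}} = \frac{22792}{4608} + \frac{39828}{-107 + 2 \cdot 187^{2}} = 22792 \cdot \frac{1}{4608} + \frac{39828}{-107 + 2 \cdot 34969} = \frac{2849}{576} + \frac{39828}{-107 + 69938} = \frac{2849}{576} + \frac{39828}{69831} = \frac{2849}{576} + 39828 \cdot \frac{1}{69831} = \frac{2849}{576} + \frac{13276}{23277} = \frac{24654383}{4469184}$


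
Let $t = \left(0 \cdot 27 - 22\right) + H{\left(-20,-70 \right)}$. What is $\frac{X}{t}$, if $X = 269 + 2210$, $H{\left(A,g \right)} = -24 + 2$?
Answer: $- \frac{2479}{44} \approx -56.341$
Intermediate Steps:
$H{\left(A,g \right)} = -22$
$t = -44$ ($t = \left(0 \cdot 27 - 22\right) - 22 = \left(0 - 22\right) - 22 = -22 - 22 = -44$)
$X = 2479$
$\frac{X}{t} = \frac{2479}{-44} = 2479 \left(- \frac{1}{44}\right) = - \frac{2479}{44}$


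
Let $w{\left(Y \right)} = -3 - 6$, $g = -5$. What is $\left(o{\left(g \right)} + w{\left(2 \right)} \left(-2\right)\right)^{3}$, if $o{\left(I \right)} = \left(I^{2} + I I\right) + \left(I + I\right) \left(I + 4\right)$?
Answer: $474552$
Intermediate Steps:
$w{\left(Y \right)} = -9$ ($w{\left(Y \right)} = -3 - 6 = -9$)
$o{\left(I \right)} = 2 I^{2} + 2 I \left(4 + I\right)$ ($o{\left(I \right)} = \left(I^{2} + I^{2}\right) + 2 I \left(4 + I\right) = 2 I^{2} + 2 I \left(4 + I\right)$)
$\left(o{\left(g \right)} + w{\left(2 \right)} \left(-2\right)\right)^{3} = \left(4 \left(-5\right) \left(2 - 5\right) - -18\right)^{3} = \left(4 \left(-5\right) \left(-3\right) + 18\right)^{3} = \left(60 + 18\right)^{3} = 78^{3} = 474552$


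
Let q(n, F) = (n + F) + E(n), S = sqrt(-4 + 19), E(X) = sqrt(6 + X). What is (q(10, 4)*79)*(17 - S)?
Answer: 24174 - 1422*sqrt(15) ≈ 18667.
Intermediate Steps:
S = sqrt(15) ≈ 3.8730
q(n, F) = F + n + sqrt(6 + n) (q(n, F) = (n + F) + sqrt(6 + n) = (F + n) + sqrt(6 + n) = F + n + sqrt(6 + n))
(q(10, 4)*79)*(17 - S) = ((4 + 10 + sqrt(6 + 10))*79)*(17 - sqrt(15)) = ((4 + 10 + sqrt(16))*79)*(17 - sqrt(15)) = ((4 + 10 + 4)*79)*(17 - sqrt(15)) = (18*79)*(17 - sqrt(15)) = 1422*(17 - sqrt(15)) = 24174 - 1422*sqrt(15)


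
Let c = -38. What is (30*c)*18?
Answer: -20520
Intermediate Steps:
(30*c)*18 = (30*(-38))*18 = -1140*18 = -20520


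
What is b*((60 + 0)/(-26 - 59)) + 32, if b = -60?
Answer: 1264/17 ≈ 74.353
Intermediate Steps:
b*((60 + 0)/(-26 - 59)) + 32 = -60*(60 + 0)/(-26 - 59) + 32 = -3600/(-85) + 32 = -3600*(-1)/85 + 32 = -60*(-12/17) + 32 = 720/17 + 32 = 1264/17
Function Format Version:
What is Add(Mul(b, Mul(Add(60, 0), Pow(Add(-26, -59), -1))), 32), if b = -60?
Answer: Rational(1264, 17) ≈ 74.353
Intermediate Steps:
Add(Mul(b, Mul(Add(60, 0), Pow(Add(-26, -59), -1))), 32) = Add(Mul(-60, Mul(Add(60, 0), Pow(Add(-26, -59), -1))), 32) = Add(Mul(-60, Mul(60, Pow(-85, -1))), 32) = Add(Mul(-60, Mul(60, Rational(-1, 85))), 32) = Add(Mul(-60, Rational(-12, 17)), 32) = Add(Rational(720, 17), 32) = Rational(1264, 17)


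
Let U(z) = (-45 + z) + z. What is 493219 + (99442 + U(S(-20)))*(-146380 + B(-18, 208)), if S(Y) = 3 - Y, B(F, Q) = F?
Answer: -14557763095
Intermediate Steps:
U(z) = -45 + 2*z
493219 + (99442 + U(S(-20)))*(-146380 + B(-18, 208)) = 493219 + (99442 + (-45 + 2*(3 - 1*(-20))))*(-146380 - 18) = 493219 + (99442 + (-45 + 2*(3 + 20)))*(-146398) = 493219 + (99442 + (-45 + 2*23))*(-146398) = 493219 + (99442 + (-45 + 46))*(-146398) = 493219 + (99442 + 1)*(-146398) = 493219 + 99443*(-146398) = 493219 - 14558256314 = -14557763095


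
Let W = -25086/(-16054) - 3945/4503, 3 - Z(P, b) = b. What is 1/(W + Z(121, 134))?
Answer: -12048527/1570085499 ≈ -0.0076738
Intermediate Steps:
Z(P, b) = 3 - b
W = 8271538/12048527 (W = -25086*(-1/16054) - 3945*1/4503 = 12543/8027 - 1315/1501 = 8271538/12048527 ≈ 0.68652)
1/(W + Z(121, 134)) = 1/(8271538/12048527 + (3 - 1*134)) = 1/(8271538/12048527 + (3 - 134)) = 1/(8271538/12048527 - 131) = 1/(-1570085499/12048527) = -12048527/1570085499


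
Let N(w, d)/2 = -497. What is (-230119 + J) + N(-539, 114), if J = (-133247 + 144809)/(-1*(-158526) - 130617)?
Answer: -2150040385/9303 ≈ -2.3111e+5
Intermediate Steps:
N(w, d) = -994 (N(w, d) = 2*(-497) = -994)
J = 3854/9303 (J = 11562/(158526 - 130617) = 11562/27909 = 11562*(1/27909) = 3854/9303 ≈ 0.41428)
(-230119 + J) + N(-539, 114) = (-230119 + 3854/9303) - 994 = -2140793203/9303 - 994 = -2150040385/9303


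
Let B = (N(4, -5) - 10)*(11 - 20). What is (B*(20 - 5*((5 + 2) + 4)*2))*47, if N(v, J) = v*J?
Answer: -1142100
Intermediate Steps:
N(v, J) = J*v
B = 270 (B = (-5*4 - 10)*(11 - 20) = (-20 - 10)*(-9) = -30*(-9) = 270)
(B*(20 - 5*((5 + 2) + 4)*2))*47 = (270*(20 - 5*((5 + 2) + 4)*2))*47 = (270*(20 - 5*(7 + 4)*2))*47 = (270*(20 - 5*11*2))*47 = (270*(20 - 55*2))*47 = (270*(20 - 110))*47 = (270*(-90))*47 = -24300*47 = -1142100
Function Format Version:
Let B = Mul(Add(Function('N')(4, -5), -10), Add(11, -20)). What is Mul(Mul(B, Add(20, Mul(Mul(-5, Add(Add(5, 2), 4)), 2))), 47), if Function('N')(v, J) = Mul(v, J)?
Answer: -1142100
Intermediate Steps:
Function('N')(v, J) = Mul(J, v)
B = 270 (B = Mul(Add(Mul(-5, 4), -10), Add(11, -20)) = Mul(Add(-20, -10), -9) = Mul(-30, -9) = 270)
Mul(Mul(B, Add(20, Mul(Mul(-5, Add(Add(5, 2), 4)), 2))), 47) = Mul(Mul(270, Add(20, Mul(Mul(-5, Add(Add(5, 2), 4)), 2))), 47) = Mul(Mul(270, Add(20, Mul(Mul(-5, Add(7, 4)), 2))), 47) = Mul(Mul(270, Add(20, Mul(Mul(-5, 11), 2))), 47) = Mul(Mul(270, Add(20, Mul(-55, 2))), 47) = Mul(Mul(270, Add(20, -110)), 47) = Mul(Mul(270, -90), 47) = Mul(-24300, 47) = -1142100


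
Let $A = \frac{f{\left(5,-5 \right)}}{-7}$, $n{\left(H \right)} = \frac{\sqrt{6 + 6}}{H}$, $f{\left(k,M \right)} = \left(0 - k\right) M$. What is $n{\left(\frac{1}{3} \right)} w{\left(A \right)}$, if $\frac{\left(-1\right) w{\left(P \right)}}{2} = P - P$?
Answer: $0$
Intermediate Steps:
$f{\left(k,M \right)} = - M k$ ($f{\left(k,M \right)} = - k M = - M k$)
$n{\left(H \right)} = \frac{2 \sqrt{3}}{H}$ ($n{\left(H \right)} = \frac{\sqrt{12}}{H} = \frac{2 \sqrt{3}}{H}$)
$A = - \frac{25}{7}$ ($A = \frac{\left(-1\right) \left(-5\right) 5}{-7} = 25 \left(- \frac{1}{7}\right) = - \frac{25}{7} \approx -3.5714$)
$w{\left(P \right)} = 0$ ($w{\left(P \right)} = - 2 \left(P - P\right) = \left(-2\right) 0 = 0$)
$n{\left(\frac{1}{3} \right)} w{\left(A \right)} = \frac{2 \sqrt{3}}{\frac{1}{3}} \cdot 0 = 2 \sqrt{3} \frac{1}{\frac{1}{3}} \cdot 0 = 2 \sqrt{3} \cdot 3 \cdot 0 = 6 \sqrt{3} \cdot 0 = 0$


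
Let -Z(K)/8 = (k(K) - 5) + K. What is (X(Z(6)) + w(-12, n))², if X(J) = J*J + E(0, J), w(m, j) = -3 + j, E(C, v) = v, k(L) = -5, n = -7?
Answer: 1094116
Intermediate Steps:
Z(K) = 80 - 8*K (Z(K) = -8*((-5 - 5) + K) = -8*(-10 + K) = 80 - 8*K)
X(J) = J + J² (X(J) = J*J + J = J² + J = J + J²)
(X(Z(6)) + w(-12, n))² = ((80 - 8*6)*(1 + (80 - 8*6)) + (-3 - 7))² = ((80 - 48)*(1 + (80 - 48)) - 10)² = (32*(1 + 32) - 10)² = (32*33 - 10)² = (1056 - 10)² = 1046² = 1094116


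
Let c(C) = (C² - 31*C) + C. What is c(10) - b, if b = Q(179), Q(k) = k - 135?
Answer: -244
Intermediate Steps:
Q(k) = -135 + k
b = 44 (b = -135 + 179 = 44)
c(C) = C² - 30*C
c(10) - b = 10*(-30 + 10) - 1*44 = 10*(-20) - 44 = -200 - 44 = -244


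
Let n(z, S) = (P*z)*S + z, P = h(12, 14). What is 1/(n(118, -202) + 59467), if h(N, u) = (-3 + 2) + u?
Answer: -1/250283 ≈ -3.9955e-6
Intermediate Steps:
h(N, u) = -1 + u
P = 13 (P = -1 + 14 = 13)
n(z, S) = z + 13*S*z (n(z, S) = (13*z)*S + z = 13*S*z + z = z + 13*S*z)
1/(n(118, -202) + 59467) = 1/(118*(1 + 13*(-202)) + 59467) = 1/(118*(1 - 2626) + 59467) = 1/(118*(-2625) + 59467) = 1/(-309750 + 59467) = 1/(-250283) = -1/250283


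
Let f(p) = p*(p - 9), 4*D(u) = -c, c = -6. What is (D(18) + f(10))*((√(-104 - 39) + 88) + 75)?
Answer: 3749/2 + 23*I*√143/2 ≈ 1874.5 + 137.52*I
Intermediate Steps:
D(u) = 3/2 (D(u) = (-1*(-6))/4 = (¼)*6 = 3/2)
f(p) = p*(-9 + p)
(D(18) + f(10))*((√(-104 - 39) + 88) + 75) = (3/2 + 10*(-9 + 10))*((√(-104 - 39) + 88) + 75) = (3/2 + 10*1)*((√(-143) + 88) + 75) = (3/2 + 10)*((I*√143 + 88) + 75) = 23*((88 + I*√143) + 75)/2 = 23*(163 + I*√143)/2 = 3749/2 + 23*I*√143/2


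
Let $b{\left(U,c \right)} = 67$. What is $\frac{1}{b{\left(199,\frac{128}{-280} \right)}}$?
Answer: $\frac{1}{67} \approx 0.014925$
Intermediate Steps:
$\frac{1}{b{\left(199,\frac{128}{-280} \right)}} = \frac{1}{67}$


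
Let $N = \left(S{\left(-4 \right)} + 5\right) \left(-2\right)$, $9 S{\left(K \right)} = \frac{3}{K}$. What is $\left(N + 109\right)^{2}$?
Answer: $\frac{354025}{36} \approx 9834.0$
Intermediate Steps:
$S{\left(K \right)} = \frac{1}{3 K}$ ($S{\left(K \right)} = \frac{3 \frac{1}{K}}{9} = \frac{1}{3 K}$)
$N = - \frac{59}{6}$ ($N = \left(\frac{1}{3 \left(-4\right)} + 5\right) \left(-2\right) = \left(\frac{1}{3} \left(- \frac{1}{4}\right) + 5\right) \left(-2\right) = \left(- \frac{1}{12} + 5\right) \left(-2\right) = \frac{59}{12} \left(-2\right) = - \frac{59}{6} \approx -9.8333$)
$\left(N + 109\right)^{2} = \left(- \frac{59}{6} + 109\right)^{2} = \left(\frac{595}{6}\right)^{2} = \frac{354025}{36}$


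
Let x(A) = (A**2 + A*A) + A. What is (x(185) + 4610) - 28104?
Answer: 45141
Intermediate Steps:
x(A) = A + 2*A**2 (x(A) = (A**2 + A**2) + A = 2*A**2 + A = A + 2*A**2)
(x(185) + 4610) - 28104 = (185*(1 + 2*185) + 4610) - 28104 = (185*(1 + 370) + 4610) - 28104 = (185*371 + 4610) - 28104 = (68635 + 4610) - 28104 = 73245 - 28104 = 45141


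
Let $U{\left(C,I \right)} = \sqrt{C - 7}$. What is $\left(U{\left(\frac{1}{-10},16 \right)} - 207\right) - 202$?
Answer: $-409 + \frac{i \sqrt{710}}{10} \approx -409.0 + 2.6646 i$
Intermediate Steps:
$U{\left(C,I \right)} = \sqrt{-7 + C}$
$\left(U{\left(\frac{1}{-10},16 \right)} - 207\right) - 202 = \left(\sqrt{-7 + \frac{1}{-10}} - 207\right) - 202 = \left(\sqrt{-7 - \frac{1}{10}} - 207\right) - 202 = \left(\sqrt{- \frac{71}{10}} - 207\right) - 202 = \left(\frac{i \sqrt{710}}{10} - 207\right) - 202 = \left(-207 + \frac{i \sqrt{710}}{10}\right) - 202 = -409 + \frac{i \sqrt{710}}{10}$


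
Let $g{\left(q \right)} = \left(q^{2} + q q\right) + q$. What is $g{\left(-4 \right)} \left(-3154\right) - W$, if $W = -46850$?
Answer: $-41462$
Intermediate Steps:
$g{\left(q \right)} = q + 2 q^{2}$ ($g{\left(q \right)} = \left(q^{2} + q^{2}\right) + q = 2 q^{2} + q = q + 2 q^{2}$)
$g{\left(-4 \right)} \left(-3154\right) - W = - 4 \left(1 + 2 \left(-4\right)\right) \left(-3154\right) - -46850 = - 4 \left(1 - 8\right) \left(-3154\right) + 46850 = \left(-4\right) \left(-7\right) \left(-3154\right) + 46850 = 28 \left(-3154\right) + 46850 = -88312 + 46850 = -41462$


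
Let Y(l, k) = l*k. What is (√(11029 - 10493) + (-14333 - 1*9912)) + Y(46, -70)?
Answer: -27465 + 2*√134 ≈ -27442.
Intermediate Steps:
Y(l, k) = k*l
(√(11029 - 10493) + (-14333 - 1*9912)) + Y(46, -70) = (√(11029 - 10493) + (-14333 - 1*9912)) - 70*46 = (√536 + (-14333 - 9912)) - 3220 = (2*√134 - 24245) - 3220 = (-24245 + 2*√134) - 3220 = -27465 + 2*√134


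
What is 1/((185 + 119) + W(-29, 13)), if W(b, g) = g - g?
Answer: 1/304 ≈ 0.0032895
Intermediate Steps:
W(b, g) = 0
1/((185 + 119) + W(-29, 13)) = 1/((185 + 119) + 0) = 1/(304 + 0) = 1/304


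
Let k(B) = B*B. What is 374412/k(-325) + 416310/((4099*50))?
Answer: 2414169663/432956875 ≈ 5.5760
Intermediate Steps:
k(B) = B**2
374412/k(-325) + 416310/((4099*50)) = 374412/((-325)**2) + 416310/((4099*50)) = 374412/105625 + 416310/204950 = 374412*(1/105625) + 416310*(1/204950) = 374412/105625 + 41631/20495 = 2414169663/432956875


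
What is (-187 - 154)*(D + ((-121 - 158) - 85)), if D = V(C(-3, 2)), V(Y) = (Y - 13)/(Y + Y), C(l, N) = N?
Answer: 500247/4 ≈ 1.2506e+5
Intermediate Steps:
V(Y) = (-13 + Y)/(2*Y) (V(Y) = (-13 + Y)/((2*Y)) = (-13 + Y)*(1/(2*Y)) = (-13 + Y)/(2*Y))
D = -11/4 (D = (1/2)*(-13 + 2)/2 = (1/2)*(1/2)*(-11) = -11/4 ≈ -2.7500)
(-187 - 154)*(D + ((-121 - 158) - 85)) = (-187 - 154)*(-11/4 + ((-121 - 158) - 85)) = -341*(-11/4 + (-279 - 85)) = -341*(-11/4 - 364) = -341*(-1467/4) = 500247/4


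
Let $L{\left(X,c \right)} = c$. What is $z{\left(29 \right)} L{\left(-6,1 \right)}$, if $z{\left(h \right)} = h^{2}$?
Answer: $841$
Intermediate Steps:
$z{\left(29 \right)} L{\left(-6,1 \right)} = 29^{2} \cdot 1 = 841 \cdot 1 = 841$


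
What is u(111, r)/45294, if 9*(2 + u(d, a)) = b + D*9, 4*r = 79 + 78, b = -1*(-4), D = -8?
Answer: -43/203823 ≈ -0.00021097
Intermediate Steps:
b = 4
r = 157/4 (r = (79 + 78)/4 = (¼)*157 = 157/4 ≈ 39.250)
u(d, a) = -86/9 (u(d, a) = -2 + (4 - 8*9)/9 = -2 + (4 - 72)/9 = -2 + (⅑)*(-68) = -2 - 68/9 = -86/9)
u(111, r)/45294 = -86/9/45294 = -86/9*1/45294 = -43/203823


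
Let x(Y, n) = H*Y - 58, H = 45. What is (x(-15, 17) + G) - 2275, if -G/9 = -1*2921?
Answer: 23281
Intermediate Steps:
x(Y, n) = -58 + 45*Y (x(Y, n) = 45*Y - 58 = -58 + 45*Y)
G = 26289 (G = -(-9)*2921 = -9*(-2921) = 26289)
(x(-15, 17) + G) - 2275 = ((-58 + 45*(-15)) + 26289) - 2275 = ((-58 - 675) + 26289) - 2275 = (-733 + 26289) - 2275 = 25556 - 2275 = 23281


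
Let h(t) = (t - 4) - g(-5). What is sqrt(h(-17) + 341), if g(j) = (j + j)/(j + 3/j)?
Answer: 9*sqrt(770)/14 ≈ 17.839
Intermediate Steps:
g(j) = 2*j/(j + 3/j) (g(j) = (2*j)/(j + 3/j) = 2*j/(j + 3/j))
h(t) = -81/14 + t (h(t) = (t - 4) - 2*(-5)**2/(3 + (-5)**2) = (-4 + t) - 2*25/(3 + 25) = (-4 + t) - 2*25/28 = (-4 + t) - 1*25/14 = (-4 + t) - 25/14 = -81/14 + t)
sqrt(h(-17) + 341) = sqrt((-81/14 - 17) + 341) = sqrt(-319/14 + 341) = sqrt(4455/14) = 9*sqrt(770)/14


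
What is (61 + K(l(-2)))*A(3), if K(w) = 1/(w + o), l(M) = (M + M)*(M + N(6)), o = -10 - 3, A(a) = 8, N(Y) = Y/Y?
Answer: 4384/9 ≈ 487.11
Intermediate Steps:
N(Y) = 1
o = -13
l(M) = 2*M*(1 + M) (l(M) = (M + M)*(M + 1) = (2*M)*(1 + M) = 2*M*(1 + M))
K(w) = 1/(-13 + w) (K(w) = 1/(w - 13) = 1/(-13 + w))
(61 + K(l(-2)))*A(3) = (61 + 1/(-13 + 2*(-2)*(1 - 2)))*8 = (61 + 1/(-13 + 2*(-2)*(-1)))*8 = (61 + 1/(-13 + 4))*8 = (61 + 1/(-9))*8 = (61 - 1/9)*8 = (548/9)*8 = 4384/9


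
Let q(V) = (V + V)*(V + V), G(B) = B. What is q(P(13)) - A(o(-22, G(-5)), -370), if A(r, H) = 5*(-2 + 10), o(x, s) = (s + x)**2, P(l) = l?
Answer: 636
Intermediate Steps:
A(r, H) = 40 (A(r, H) = 5*8 = 40)
q(V) = 4*V**2 (q(V) = (2*V)*(2*V) = 4*V**2)
q(P(13)) - A(o(-22, G(-5)), -370) = 4*13**2 - 1*40 = 4*169 - 40 = 676 - 40 = 636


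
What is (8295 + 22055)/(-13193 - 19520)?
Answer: -30350/32713 ≈ -0.92777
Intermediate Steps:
(8295 + 22055)/(-13193 - 19520) = 30350/(-32713) = 30350*(-1/32713) = -30350/32713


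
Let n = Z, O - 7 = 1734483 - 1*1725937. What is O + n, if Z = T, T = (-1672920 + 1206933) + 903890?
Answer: 446456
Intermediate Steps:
T = 437903 (T = -465987 + 903890 = 437903)
O = 8553 (O = 7 + (1734483 - 1*1725937) = 7 + (1734483 - 1725937) = 7 + 8546 = 8553)
Z = 437903
n = 437903
O + n = 8553 + 437903 = 446456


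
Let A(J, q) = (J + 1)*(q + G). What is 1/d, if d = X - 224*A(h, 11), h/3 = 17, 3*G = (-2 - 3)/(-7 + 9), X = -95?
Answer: -3/355549 ≈ -8.4377e-6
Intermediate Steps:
G = -5/6 (G = ((-2 - 3)/(-7 + 9))/3 = (-5/2)/3 = (-5*1/2)/3 = (1/3)*(-5/2) = -5/6 ≈ -0.83333)
h = 51 (h = 3*17 = 51)
A(J, q) = (1 + J)*(-5/6 + q) (A(J, q) = (J + 1)*(q - 5/6) = (1 + J)*(-5/6 + q))
d = -355549/3 (d = -95 - 224*(-5/6 + 11 - 5/6*51 + 51*11) = -95 - 224*(-5/6 + 11 - 85/2 + 561) = -95 - 224*1586/3 = -95 - 355264/3 = -355549/3 ≈ -1.1852e+5)
1/d = 1/(-355549/3) = -3/355549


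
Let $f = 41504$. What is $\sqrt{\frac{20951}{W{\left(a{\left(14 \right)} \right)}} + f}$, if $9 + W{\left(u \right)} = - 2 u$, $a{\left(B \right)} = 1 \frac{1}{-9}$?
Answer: $\frac{\sqrt{244130303}}{79} \approx 197.78$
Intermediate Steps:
$a{\left(B \right)} = - \frac{1}{9}$ ($a{\left(B \right)} = 1 \left(- \frac{1}{9}\right) = - \frac{1}{9}$)
$W{\left(u \right)} = -9 - 2 u$
$\sqrt{\frac{20951}{W{\left(a{\left(14 \right)} \right)}} + f} = \sqrt{\frac{20951}{-9 - - \frac{2}{9}} + 41504} = \sqrt{\frac{20951}{-9 + \frac{2}{9}} + 41504} = \sqrt{\frac{20951}{- \frac{79}{9}} + 41504} = \sqrt{20951 \left(- \frac{9}{79}\right) + 41504} = \sqrt{- \frac{188559}{79} + 41504} = \sqrt{\frac{3090257}{79}} = \frac{\sqrt{244130303}}{79}$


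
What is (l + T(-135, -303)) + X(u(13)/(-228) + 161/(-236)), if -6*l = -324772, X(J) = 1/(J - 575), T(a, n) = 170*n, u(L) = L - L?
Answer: 355774436/135861 ≈ 2618.7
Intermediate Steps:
u(L) = 0
X(J) = 1/(-575 + J)
l = 162386/3 (l = -⅙*(-324772) = 162386/3 ≈ 54129.)
(l + T(-135, -303)) + X(u(13)/(-228) + 161/(-236)) = (162386/3 + 170*(-303)) + 1/(-575 + (0/(-228) + 161/(-236))) = (162386/3 - 51510) + 1/(-575 + (0*(-1/228) + 161*(-1/236))) = 7856/3 + 1/(-575 + (0 - 161/236)) = 7856/3 + 1/(-575 - 161/236) = 7856/3 + 1/(-135861/236) = 7856/3 - 236/135861 = 355774436/135861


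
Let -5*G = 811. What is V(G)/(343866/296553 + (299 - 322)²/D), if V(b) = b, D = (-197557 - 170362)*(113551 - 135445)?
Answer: -15750538060796106/112598209397155 ≈ -139.88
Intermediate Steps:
D = 8055218586 (D = -367919*(-21894) = 8055218586)
G = -811/5 (G = -⅕*811 = -811/5 ≈ -162.20)
V(G)/(343866/296553 + (299 - 322)²/D) = -811/(5*(343866/296553 + (299 - 322)²/8055218586)) = -811/(5*(343866*(1/296553) + (-23)²*(1/8055218586))) = -811/(5*(114622/98851 + 529*(1/8055218586))) = -811/(5*(114622/98851 + 529/8055218586)) = -811/(5*22519641879431/19421132010846) = -811/5*19421132010846/22519641879431 = -15750538060796106/112598209397155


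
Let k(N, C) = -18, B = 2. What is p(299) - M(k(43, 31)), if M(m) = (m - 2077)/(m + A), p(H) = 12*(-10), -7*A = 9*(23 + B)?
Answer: -56785/351 ≈ -161.78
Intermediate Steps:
A = -225/7 (A = -9*(23 + 2)/7 = -9*25/7 = -⅐*225 = -225/7 ≈ -32.143)
p(H) = -120
M(m) = (-2077 + m)/(-225/7 + m) (M(m) = (m - 2077)/(m - 225/7) = (-2077 + m)/(-225/7 + m))
p(299) - M(k(43, 31)) = -120 - 7*(-2077 - 18)/(-225 + 7*(-18)) = -120 - 7*(-2095)/(-225 - 126) = -120 - 7*(-2095)/(-351) = -120 - 7*(-1)*(-2095)/351 = -120 - 1*14665/351 = -120 - 14665/351 = -56785/351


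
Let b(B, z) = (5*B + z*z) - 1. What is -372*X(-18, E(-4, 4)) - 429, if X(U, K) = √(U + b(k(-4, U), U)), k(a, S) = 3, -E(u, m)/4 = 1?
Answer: -429 - 2976*√5 ≈ -7083.5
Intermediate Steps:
E(u, m) = -4 (E(u, m) = -4*1 = -4)
b(B, z) = -1 + z² + 5*B (b(B, z) = (5*B + z²) - 1 = (z² + 5*B) - 1 = -1 + z² + 5*B)
X(U, K) = √(14 + U + U²) (X(U, K) = √(U + (-1 + U² + 5*3)) = √(U + (-1 + U² + 15)) = √(U + (14 + U²)) = √(14 + U + U²))
-372*X(-18, E(-4, 4)) - 429 = -372*√(14 - 18 + (-18)²) - 429 = -372*√(14 - 18 + 324) - 429 = -2976*√5 - 429 = -429 - 2976*√5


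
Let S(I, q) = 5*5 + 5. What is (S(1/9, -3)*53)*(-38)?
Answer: -60420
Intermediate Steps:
S(I, q) = 30 (S(I, q) = 25 + 5 = 30)
(S(1/9, -3)*53)*(-38) = (30*53)*(-38) = 1590*(-38) = -60420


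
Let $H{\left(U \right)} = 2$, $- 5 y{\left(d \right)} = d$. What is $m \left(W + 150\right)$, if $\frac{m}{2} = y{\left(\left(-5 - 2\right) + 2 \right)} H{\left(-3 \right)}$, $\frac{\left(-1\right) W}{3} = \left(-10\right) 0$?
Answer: $600$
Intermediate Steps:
$y{\left(d \right)} = - \frac{d}{5}$
$W = 0$ ($W = - 3 \left(\left(-10\right) 0\right) = \left(-3\right) 0 = 0$)
$m = 4$ ($m = 2 - \frac{\left(-5 - 2\right) + 2}{5} \cdot 2 = 2 - \frac{-7 + 2}{5} \cdot 2 = 2 \left(- \frac{1}{5}\right) \left(-5\right) 2 = 2 \cdot 1 \cdot 2 = 2 \cdot 2 = 4$)
$m \left(W + 150\right) = 4 \left(0 + 150\right) = 4 \cdot 150 = 600$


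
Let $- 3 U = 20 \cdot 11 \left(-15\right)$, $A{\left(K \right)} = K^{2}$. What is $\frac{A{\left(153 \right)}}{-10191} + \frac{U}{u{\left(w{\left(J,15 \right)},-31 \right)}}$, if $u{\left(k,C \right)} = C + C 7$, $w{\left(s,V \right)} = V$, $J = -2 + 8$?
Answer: $- \frac{1417961}{210614} \approx -6.7325$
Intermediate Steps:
$J = 6$
$u{\left(k,C \right)} = 8 C$ ($u{\left(k,C \right)} = C + 7 C = 8 C$)
$U = 1100$ ($U = - \frac{20 \cdot 11 \left(-15\right)}{3} = - \frac{220 \left(-15\right)}{3} = \left(- \frac{1}{3}\right) \left(-3300\right) = 1100$)
$\frac{A{\left(153 \right)}}{-10191} + \frac{U}{u{\left(w{\left(J,15 \right)},-31 \right)}} = \frac{153^{2}}{-10191} + \frac{1100}{8 \left(-31\right)} = 23409 \left(- \frac{1}{10191}\right) + \frac{1100}{-248} = - \frac{7803}{3397} + 1100 \left(- \frac{1}{248}\right) = - \frac{7803}{3397} - \frac{275}{62} = - \frac{1417961}{210614}$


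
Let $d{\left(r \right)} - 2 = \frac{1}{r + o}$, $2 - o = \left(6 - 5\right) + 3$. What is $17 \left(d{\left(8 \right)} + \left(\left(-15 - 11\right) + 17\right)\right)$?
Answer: $- \frac{697}{6} \approx -116.17$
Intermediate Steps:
$o = -2$ ($o = 2 - \left(\left(6 - 5\right) + 3\right) = 2 - \left(1 + 3\right) = 2 - 4 = -2$)
$d{\left(r \right)} = 2 + \frac{1}{-2 + r}$ ($d{\left(r \right)} = 2 + \frac{1}{r - 2} = 2 + \frac{1}{-2 + r}$)
$17 \left(d{\left(8 \right)} + \left(\left(-15 - 11\right) + 17\right)\right) = 17 \left(\frac{-3 + 2 \cdot 8}{-2 + 8} + \left(\left(-15 - 11\right) + 17\right)\right) = 17 \left(\frac{-3 + 16}{6} + \left(-26 + 17\right)\right) = 17 \left(\frac{1}{6} \cdot 13 - 9\right) = 17 \left(\frac{13}{6} - 9\right) = 17 \left(- \frac{41}{6}\right) = - \frac{697}{6}$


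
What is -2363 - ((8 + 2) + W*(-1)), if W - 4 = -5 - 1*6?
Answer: -2380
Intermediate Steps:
W = -7 (W = 4 + (-5 - 1*6) = 4 + (-5 - 6) = 4 - 11 = -7)
-2363 - ((8 + 2) + W*(-1)) = -2363 - ((8 + 2) - 7*(-1)) = -2363 - (10 + 7) = -2363 - 1*17 = -2363 - 17 = -2380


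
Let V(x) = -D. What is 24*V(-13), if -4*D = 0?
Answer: 0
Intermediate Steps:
D = 0 (D = -¼*0 = 0)
V(x) = 0 (V(x) = -1*0 = 0)
24*V(-13) = 24*0 = 0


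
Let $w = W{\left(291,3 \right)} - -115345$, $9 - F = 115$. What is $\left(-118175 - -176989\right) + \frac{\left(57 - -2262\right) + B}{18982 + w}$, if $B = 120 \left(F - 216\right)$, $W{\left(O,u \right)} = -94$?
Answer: $\frac{7894743341}{134233} \approx 58814.0$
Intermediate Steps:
$F = -106$ ($F = 9 - 115 = -106$)
$B = -38640$ ($B = 120 \left(-106 - 216\right) = 120 \left(-322\right) = -38640$)
$w = 115251$ ($w = -94 - -115345 = -94 + 115345 = 115251$)
$\left(-118175 - -176989\right) + \frac{\left(57 - -2262\right) + B}{18982 + w} = \left(-118175 - -176989\right) + \frac{\left(57 - -2262\right) - 38640}{18982 + 115251} = \left(-118175 + 176989\right) + \frac{\left(57 + 2262\right) - 38640}{134233} = 58814 + \left(2319 - 38640\right) \frac{1}{134233} = 58814 - \frac{36321}{134233} = \frac{7894743341}{134233}$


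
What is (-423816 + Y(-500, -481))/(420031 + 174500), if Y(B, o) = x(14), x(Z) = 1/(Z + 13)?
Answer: -11443031/16052337 ≈ -0.71286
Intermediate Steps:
x(Z) = 1/(13 + Z)
Y(B, o) = 1/27 (Y(B, o) = 1/(13 + 14) = 1/27)
(-423816 + Y(-500, -481))/(420031 + 174500) = (-423816 + 1/27)/(420031 + 174500) = -11443031/27/594531 = -11443031/27*1/594531 = -11443031/16052337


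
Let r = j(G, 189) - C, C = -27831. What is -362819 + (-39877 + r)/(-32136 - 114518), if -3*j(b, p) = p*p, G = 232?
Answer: -53208833673/146654 ≈ -3.6282e+5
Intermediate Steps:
j(b, p) = -p²/3 (j(b, p) = -p*p/3 = -p²/3)
r = 15924 (r = -⅓*189² - 1*(-27831) = -⅓*35721 + 27831 = -11907 + 27831 = 15924)
-362819 + (-39877 + r)/(-32136 - 114518) = -362819 + (-39877 + 15924)/(-32136 - 114518) = -362819 - 23953/(-146654) = -362819 - 23953*(-1/146654) = -362819 + 23953/146654 = -53208833673/146654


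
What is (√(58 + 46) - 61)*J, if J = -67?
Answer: 4087 - 134*√26 ≈ 3403.7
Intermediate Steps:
(√(58 + 46) - 61)*J = (√(58 + 46) - 61)*(-67) = (√104 - 61)*(-67) = (2*√26 - 61)*(-67) = (-61 + 2*√26)*(-67) = 4087 - 134*√26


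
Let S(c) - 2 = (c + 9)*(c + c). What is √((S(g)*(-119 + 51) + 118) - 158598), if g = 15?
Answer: 186*I*√6 ≈ 455.6*I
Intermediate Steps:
S(c) = 2 + 2*c*(9 + c) (S(c) = 2 + (c + 9)*(c + c) = 2 + (9 + c)*(2*c) = 2 + 2*c*(9 + c))
√((S(g)*(-119 + 51) + 118) - 158598) = √(((2 + 2*15² + 18*15)*(-119 + 51) + 118) - 158598) = √(((2 + 2*225 + 270)*(-68) + 118) - 158598) = √(((2 + 450 + 270)*(-68) + 118) - 158598) = √((722*(-68) + 118) - 158598) = √((-49096 + 118) - 158598) = √(-48978 - 158598) = √(-207576) = 186*I*√6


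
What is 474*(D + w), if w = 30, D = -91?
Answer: -28914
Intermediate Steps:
474*(D + w) = 474*(-91 + 30) = 474*(-61) = -28914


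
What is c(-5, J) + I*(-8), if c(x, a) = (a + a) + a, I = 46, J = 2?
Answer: -362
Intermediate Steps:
c(x, a) = 3*a (c(x, a) = 2*a + a = 3*a)
c(-5, J) + I*(-8) = 3*2 + 46*(-8) = 6 - 368 = -362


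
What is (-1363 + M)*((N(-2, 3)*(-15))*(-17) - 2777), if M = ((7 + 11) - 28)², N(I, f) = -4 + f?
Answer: 3829416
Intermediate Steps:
M = 100 (M = (18 - 28)² = (-10)² = 100)
(-1363 + M)*((N(-2, 3)*(-15))*(-17) - 2777) = (-1363 + 100)*(((-4 + 3)*(-15))*(-17) - 2777) = -1263*(-1*(-15)*(-17) - 2777) = -1263*(15*(-17) - 2777) = -1263*(-255 - 2777) = -1263*(-3032) = 3829416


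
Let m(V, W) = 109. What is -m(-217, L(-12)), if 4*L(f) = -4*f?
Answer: -109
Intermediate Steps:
L(f) = -f (L(f) = (-4*f)/4 = -f)
-m(-217, L(-12)) = -1*109 = -109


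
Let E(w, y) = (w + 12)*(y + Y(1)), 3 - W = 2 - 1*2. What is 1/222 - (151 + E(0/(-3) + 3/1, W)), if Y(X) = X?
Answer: -46841/222 ≈ -211.00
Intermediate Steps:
W = 3 (W = 3 - (2 - 1*2) = 3 - (2 - 2) = 3 - 1*0 = 3 + 0 = 3)
E(w, y) = (1 + y)*(12 + w) (E(w, y) = (w + 12)*(y + 1) = (12 + w)*(1 + y) = (1 + y)*(12 + w))
1/222 - (151 + E(0/(-3) + 3/1, W)) = 1/222 - (151 + (12 + (0/(-3) + 3/1) + 12*3 + (0/(-3) + 3/1)*3)) = 1/222 - (151 + (12 + (0*(-⅓) + 3*1) + 36 + (0*(-⅓) + 3*1)*3)) = 1/222 - (151 + (12 + (0 + 3) + 36 + (0 + 3)*3)) = 1/222 - (151 + (12 + 3 + 36 + 3*3)) = 1/222 - (151 + (12 + 3 + 36 + 9)) = 1/222 - (151 + 60) = 1/222 - 1*211 = 1/222 - 211 = -46841/222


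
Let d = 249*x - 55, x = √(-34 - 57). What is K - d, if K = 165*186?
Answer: 30745 - 249*I*√91 ≈ 30745.0 - 2375.3*I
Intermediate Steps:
x = I*√91 (x = √(-91) = I*√91 ≈ 9.5394*I)
d = -55 + 249*I*√91 (d = 249*(I*√91) - 55 = 249*I*√91 - 55 = -55 + 249*I*√91 ≈ -55.0 + 2375.3*I)
K = 30690
K - d = 30690 - (-55 + 249*I*√91) = 30690 + (55 - 249*I*√91) = 30745 - 249*I*√91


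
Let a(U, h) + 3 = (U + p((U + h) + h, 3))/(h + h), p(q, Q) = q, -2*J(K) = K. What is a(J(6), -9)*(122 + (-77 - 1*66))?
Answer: 35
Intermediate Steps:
J(K) = -K/2
a(U, h) = -3 + (2*U + 2*h)/(2*h) (a(U, h) = -3 + (U + ((U + h) + h))/(h + h) = -3 + (U + (U + 2*h))/((2*h)) = -3 + (2*U + 2*h)*(1/(2*h)) = -3 + (2*U + 2*h)/(2*h))
a(J(6), -9)*(122 + (-77 - 1*66)) = (-2 - ½*6/(-9))*(122 + (-77 - 1*66)) = (-2 - 3*(-⅑))*(122 + (-77 - 66)) = (-2 + ⅓)*(122 - 143) = -5/3*(-21) = 35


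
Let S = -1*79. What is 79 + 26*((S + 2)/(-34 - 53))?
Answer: 8875/87 ≈ 102.01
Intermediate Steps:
S = -79
79 + 26*((S + 2)/(-34 - 53)) = 79 + 26*((-79 + 2)/(-34 - 53)) = 79 + 26*(-77/(-87)) = 79 + 26*(-77*(-1/87)) = 79 + 26*(77/87) = 79 + 2002/87 = 8875/87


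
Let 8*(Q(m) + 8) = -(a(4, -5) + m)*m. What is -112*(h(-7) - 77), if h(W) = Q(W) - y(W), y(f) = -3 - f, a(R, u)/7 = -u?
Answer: 7224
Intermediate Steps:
a(R, u) = -7*u (a(R, u) = 7*(-u) = -7*u)
Q(m) = -8 - m*(35 + m)/8 (Q(m) = -8 + (-(-7*(-5) + m)*m)/8 = -8 + (-(35 + m)*m)/8 = -8 + (-m*(35 + m))/8 = -8 - m*(35 + m)/8)
h(W) = -5 - 27*W/8 - W²/8 (h(W) = (-8 - 35*W/8 - W²/8) - (-3 - W) = (-8 - 35*W/8 - W²/8) + (3 + W) = -5 - 27*W/8 - W²/8)
-112*(h(-7) - 77) = -112*((-5 - 27/8*(-7) - ⅛*(-7)²) - 77) = -112*((-5 + 189/8 - ⅛*49) - 77) = -112*((-5 + 189/8 - 49/8) - 77) = -112*(25/2 - 77) = -112*(-129/2) = 7224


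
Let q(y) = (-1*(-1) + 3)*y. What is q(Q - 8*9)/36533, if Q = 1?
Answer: -284/36533 ≈ -0.0077738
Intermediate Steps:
q(y) = 4*y (q(y) = (1 + 3)*y = 4*y)
q(Q - 8*9)/36533 = (4*(1 - 8*9))/36533 = (4*(1 - 72))*(1/36533) = (4*(-71))*(1/36533) = -284*1/36533 = -284/36533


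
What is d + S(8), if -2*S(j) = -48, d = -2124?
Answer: -2100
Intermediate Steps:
S(j) = 24 (S(j) = -1/2*(-48) = 24)
d + S(8) = -2124 + 24 = -2100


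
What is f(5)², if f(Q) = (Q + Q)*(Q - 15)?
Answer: 10000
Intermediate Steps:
f(Q) = 2*Q*(-15 + Q) (f(Q) = (2*Q)*(-15 + Q) = 2*Q*(-15 + Q))
f(5)² = (2*5*(-15 + 5))² = (2*5*(-10))² = (-100)² = 10000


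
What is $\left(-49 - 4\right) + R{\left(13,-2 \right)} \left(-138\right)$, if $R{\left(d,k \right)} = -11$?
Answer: $1465$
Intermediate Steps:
$\left(-49 - 4\right) + R{\left(13,-2 \right)} \left(-138\right) = \left(-49 - 4\right) - -1518 = -53 + 1518 = 1465$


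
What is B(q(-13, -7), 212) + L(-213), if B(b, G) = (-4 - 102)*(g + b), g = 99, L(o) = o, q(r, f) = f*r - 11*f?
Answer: -28515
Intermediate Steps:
q(r, f) = -11*f + f*r
B(b, G) = -10494 - 106*b (B(b, G) = (-4 - 102)*(99 + b) = -106*(99 + b) = -10494 - 106*b)
B(q(-13, -7), 212) + L(-213) = (-10494 - (-742)*(-11 - 13)) - 213 = (-10494 - (-742)*(-24)) - 213 = (-10494 - 106*168) - 213 = (-10494 - 17808) - 213 = -28302 - 213 = -28515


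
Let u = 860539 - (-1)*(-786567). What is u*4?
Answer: 295888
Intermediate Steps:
u = 73972 (u = 860539 - 1*786567 = 860539 - 786567 = 73972)
u*4 = 73972*4 = 295888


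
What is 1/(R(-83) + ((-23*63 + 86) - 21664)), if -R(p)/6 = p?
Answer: -1/22529 ≈ -4.4387e-5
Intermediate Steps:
R(p) = -6*p
1/(R(-83) + ((-23*63 + 86) - 21664)) = 1/(-6*(-83) + ((-23*63 + 86) - 21664)) = 1/(498 + ((-1449 + 86) - 21664)) = 1/(498 + (-1363 - 21664)) = 1/(498 - 23027) = 1/(-22529) = -1/22529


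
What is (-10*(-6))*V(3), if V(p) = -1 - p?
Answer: -240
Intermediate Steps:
(-10*(-6))*V(3) = (-10*(-6))*(-1 - 1*3) = 60*(-1 - 3) = 60*(-4) = -240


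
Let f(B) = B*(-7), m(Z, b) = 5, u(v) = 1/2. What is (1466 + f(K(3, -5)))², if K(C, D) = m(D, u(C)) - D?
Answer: 1948816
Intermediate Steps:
u(v) = ½
K(C, D) = 5 - D
f(B) = -7*B
(1466 + f(K(3, -5)))² = (1466 - 7*(5 - 1*(-5)))² = (1466 - 7*(5 + 5))² = (1466 - 7*10)² = (1466 - 70)² = 1396² = 1948816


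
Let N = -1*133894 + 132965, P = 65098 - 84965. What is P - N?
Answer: -18938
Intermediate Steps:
P = -19867
N = -929 (N = -133894 + 132965 = -929)
P - N = -19867 - 1*(-929) = -19867 + 929 = -18938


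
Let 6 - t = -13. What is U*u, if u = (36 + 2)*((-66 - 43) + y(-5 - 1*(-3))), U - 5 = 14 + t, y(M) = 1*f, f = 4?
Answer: -151620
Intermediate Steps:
t = 19 (t = 6 - 1*(-13) = 6 + 13 = 19)
y(M) = 4 (y(M) = 1*4 = 4)
U = 38 (U = 5 + (14 + 19) = 5 + 33 = 38)
u = -3990 (u = (36 + 2)*((-66 - 43) + 4) = 38*(-109 + 4) = 38*(-105) = -3990)
U*u = 38*(-3990) = -151620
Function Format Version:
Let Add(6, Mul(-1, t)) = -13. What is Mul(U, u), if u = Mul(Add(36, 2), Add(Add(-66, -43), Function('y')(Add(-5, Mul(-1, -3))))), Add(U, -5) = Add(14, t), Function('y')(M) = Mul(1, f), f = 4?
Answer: -151620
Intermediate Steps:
t = 19 (t = Add(6, Mul(-1, -13)) = Add(6, 13) = 19)
Function('y')(M) = 4 (Function('y')(M) = Mul(1, 4) = 4)
U = 38 (U = Add(5, Add(14, 19)) = Add(5, 33) = 38)
u = -3990 (u = Mul(Add(36, 2), Add(Add(-66, -43), 4)) = Mul(38, Add(-109, 4)) = Mul(38, -105) = -3990)
Mul(U, u) = Mul(38, -3990) = -151620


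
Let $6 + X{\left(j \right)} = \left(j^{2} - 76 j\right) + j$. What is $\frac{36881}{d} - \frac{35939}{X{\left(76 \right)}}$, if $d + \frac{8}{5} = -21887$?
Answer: $- \frac{3946180327}{7661010} \approx -515.1$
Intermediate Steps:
$d = - \frac{109443}{5}$ ($d = - \frac{8}{5} - 21887 = - \frac{109443}{5} \approx -21889.0$)
$X{\left(j \right)} = -6 + j^{2} - 75 j$ ($X{\left(j \right)} = -6 + \left(\left(j^{2} - 76 j\right) + j\right) = -6 + \left(j^{2} - 75 j\right) = -6 + j^{2} - 75 j$)
$\frac{36881}{d} - \frac{35939}{X{\left(76 \right)}} = \frac{36881}{- \frac{109443}{5}} - \frac{35939}{-6 + 76^{2} - 5700} = 36881 \left(- \frac{5}{109443}\right) - \frac{35939}{-6 + 5776 - 5700} = - \frac{184405}{109443} - \frac{35939}{70} = - \frac{3946180327}{7661010}$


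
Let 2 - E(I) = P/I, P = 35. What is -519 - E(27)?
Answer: -14032/27 ≈ -519.70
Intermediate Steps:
E(I) = 2 - 35/I
-519 - E(27) = -519 - (2 - 35/27) = -519 - 1*19/27 = -519 - 19/27 = -14032/27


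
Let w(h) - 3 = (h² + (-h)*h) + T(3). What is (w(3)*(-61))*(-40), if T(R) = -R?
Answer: 0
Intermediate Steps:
w(h) = 0 (w(h) = 3 + ((h² + (-h)*h) - 1*3) = 3 + ((h² - h²) - 3) = 3 + (0 - 3) = 3 - 3 = 0)
(w(3)*(-61))*(-40) = (0*(-61))*(-40) = 0*(-40) = 0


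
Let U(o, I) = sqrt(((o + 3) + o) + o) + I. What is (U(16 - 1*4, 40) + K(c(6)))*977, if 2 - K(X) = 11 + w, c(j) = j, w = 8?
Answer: 22471 + 977*sqrt(39) ≈ 28572.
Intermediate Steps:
K(X) = -17 (K(X) = 2 - (11 + 8) = 2 - 1*19 = 2 - 19 = -17)
U(o, I) = I + sqrt(3 + 3*o) (U(o, I) = sqrt(((3 + o) + o) + o) + I = sqrt((3 + 2*o) + o) + I = sqrt(3 + 3*o) + I = I + sqrt(3 + 3*o))
(U(16 - 1*4, 40) + K(c(6)))*977 = ((40 + sqrt(3 + 3*(16 - 1*4))) - 17)*977 = ((40 + sqrt(3 + 3*(16 - 4))) - 17)*977 = ((40 + sqrt(3 + 3*12)) - 17)*977 = ((40 + sqrt(3 + 36)) - 17)*977 = ((40 + sqrt(39)) - 17)*977 = (23 + sqrt(39))*977 = 22471 + 977*sqrt(39)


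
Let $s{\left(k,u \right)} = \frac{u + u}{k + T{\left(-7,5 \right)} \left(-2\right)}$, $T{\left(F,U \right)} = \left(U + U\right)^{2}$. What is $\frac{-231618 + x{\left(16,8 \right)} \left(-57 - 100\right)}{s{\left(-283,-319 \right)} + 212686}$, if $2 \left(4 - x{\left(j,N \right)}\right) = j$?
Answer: $- \frac{55784085}{51363988} \approx -1.0861$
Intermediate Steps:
$T{\left(F,U \right)} = 4 U^{2}$ ($T{\left(F,U \right)} = \left(2 U\right)^{2} = 4 U^{2}$)
$x{\left(j,N \right)} = 4 - \frac{j}{2}$
$s{\left(k,u \right)} = \frac{2 u}{-200 + k}$ ($s{\left(k,u \right)} = \frac{u + u}{k + 4 \cdot 5^{2} \left(-2\right)} = \frac{2 u}{k + 4 \cdot 25 \left(-2\right)} = \frac{2 u}{k + 100 \left(-2\right)} = \frac{2 u}{k - 200} = \frac{2 u}{-200 + k}$)
$\frac{-231618 + x{\left(16,8 \right)} \left(-57 - 100\right)}{s{\left(-283,-319 \right)} + 212686} = \frac{-231618 + \left(4 - 8\right) \left(-57 - 100\right)}{2 \left(-319\right) \frac{1}{-200 - 283} + 212686} = \frac{-231618 + \left(4 - 8\right) \left(-157\right)}{2 \left(-319\right) \frac{1}{-483} + 212686} = \frac{-231618 - -628}{2 \left(-319\right) \left(- \frac{1}{483}\right) + 212686} = \frac{-231618 + 628}{\frac{638}{483} + 212686} = - \frac{230990}{\frac{102727976}{483}} = \left(-230990\right) \frac{483}{102727976} = - \frac{55784085}{51363988}$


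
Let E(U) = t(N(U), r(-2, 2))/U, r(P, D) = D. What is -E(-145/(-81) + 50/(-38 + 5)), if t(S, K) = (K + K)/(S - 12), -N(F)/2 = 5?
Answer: 162/245 ≈ 0.66122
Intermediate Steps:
N(F) = -10 (N(F) = -2*5 = -10)
t(S, K) = 2*K/(-12 + S) (t(S, K) = (2*K)/(-12 + S) = 2*K/(-12 + S))
E(U) = -2/(11*U) (E(U) = (2*2/(-12 - 10))/U = (2*2/(-22))/U = (2*2*(-1/22))/U = -2/(11*U))
-E(-145/(-81) + 50/(-38 + 5)) = -(-2)/(11*(-145/(-81) + 50/(-38 + 5))) = -(-2)/(11*(-145*(-1/81) + 50/(-33))) = -(-2)/(11*(145/81 + 50*(-1/33))) = -(-2)/(11*(145/81 - 50/33)) = -(-2)/(11*245/891) = -(-2)*891/(11*245) = -1*(-162/245) = 162/245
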